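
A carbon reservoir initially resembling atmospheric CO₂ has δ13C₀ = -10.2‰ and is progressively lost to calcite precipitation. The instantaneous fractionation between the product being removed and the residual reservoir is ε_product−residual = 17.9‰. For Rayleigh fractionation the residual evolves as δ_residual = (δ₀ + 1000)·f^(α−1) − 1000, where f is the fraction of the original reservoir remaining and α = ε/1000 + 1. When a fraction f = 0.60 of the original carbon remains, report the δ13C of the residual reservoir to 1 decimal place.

-19.2‰

Rayleigh residual: δ_res = (δ₀ + 1000)·f^(α−1) − 1000
α = ε/1000 + 1 = 1.01790, so α − 1 = 0.01790
f^(α−1) = 0.60^(0.01790) = 0.990898
δ_res = (-10.2 + 1000) × 0.990898 − 1000 = 980.791 − 1000 = -19.21‰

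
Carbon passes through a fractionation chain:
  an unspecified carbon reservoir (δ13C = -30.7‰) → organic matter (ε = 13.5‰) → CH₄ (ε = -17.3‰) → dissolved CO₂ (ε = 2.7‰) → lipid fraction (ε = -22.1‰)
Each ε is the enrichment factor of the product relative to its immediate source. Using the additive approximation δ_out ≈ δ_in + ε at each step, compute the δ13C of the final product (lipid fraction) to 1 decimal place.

step 1: δ ≈ -30.7 + (13.5) = -17.2‰
step 2: δ ≈ -17.2 + (-17.3) = -34.5‰
step 3: δ ≈ -34.5 + (2.7) = -31.8‰
step 4: δ ≈ -31.8 + (-22.1) = -53.9‰

-53.9‰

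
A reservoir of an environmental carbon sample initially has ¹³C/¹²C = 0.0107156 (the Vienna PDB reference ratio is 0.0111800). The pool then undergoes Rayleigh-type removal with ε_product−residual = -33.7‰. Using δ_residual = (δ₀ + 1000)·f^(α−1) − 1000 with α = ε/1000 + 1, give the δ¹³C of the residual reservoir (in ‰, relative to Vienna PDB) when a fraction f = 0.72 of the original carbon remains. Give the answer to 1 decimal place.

-30.9‰

δ₀ = (0.0107156/0.0111800 − 1)×1000 = (0.958462 − 1)×1000 = -41.538‰
α − 1 = ε/1000 = -0.0337
f^(α−1) = 0.72^(-0.0337) = 1.011132
δ_res = (-41.538 + 1000) × 1.011132 − 1000 = 969.131 − 1000 = -30.87‰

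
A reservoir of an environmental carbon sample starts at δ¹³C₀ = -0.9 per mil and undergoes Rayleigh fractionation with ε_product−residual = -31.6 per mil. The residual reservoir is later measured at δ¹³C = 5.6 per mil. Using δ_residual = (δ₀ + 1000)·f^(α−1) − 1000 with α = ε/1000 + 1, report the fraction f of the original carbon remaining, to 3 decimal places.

α − 1 = ε/1000 = -0.0316
(δ_res + 1000)/(δ₀ + 1000) = (5.6 + 1000)/(-0.9 + 1000) = 1005.6/999.1 = 1.006506
f = 1.006506^(1/-0.0316) = exp(ln(1.006506)/-0.0316) = exp(0.00648/-0.0316)
f = exp(-0.2052) = 0.8145

0.814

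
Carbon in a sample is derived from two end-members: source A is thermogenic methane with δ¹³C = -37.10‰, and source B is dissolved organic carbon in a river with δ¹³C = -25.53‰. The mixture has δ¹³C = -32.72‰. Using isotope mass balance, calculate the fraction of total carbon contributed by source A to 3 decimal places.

0.621

δ_mix = f_A·δ_A + (1 − f_A)·δ_B  ⇒  f_A = (δ_mix − δ_B)/(δ_A − δ_B)
f_A = (-32.72 − (-25.53)) / (-37.10 − (-25.53))
f_A = -7.19 / -11.57 = 0.6214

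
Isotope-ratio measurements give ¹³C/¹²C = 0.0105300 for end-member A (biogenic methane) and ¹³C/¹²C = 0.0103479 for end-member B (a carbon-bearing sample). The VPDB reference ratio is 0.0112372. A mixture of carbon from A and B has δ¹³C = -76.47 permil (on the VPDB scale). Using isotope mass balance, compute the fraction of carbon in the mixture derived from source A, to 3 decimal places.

0.165

δ_A = (0.0105300/0.0112372 − 1)×1000 = (0.937066 − 1)×1000 = -62.934 permil
δ_B = (0.0103479/0.0112372 − 1)×1000 = (0.920861 − 1)×1000 = -79.139 permil
f_A = (δ_mix − δ_B)/(δ_A − δ_B) = (-76.47 − (-79.139))/(-62.934 − (-79.139))
f_A = 2.669 / 16.205 = 0.1647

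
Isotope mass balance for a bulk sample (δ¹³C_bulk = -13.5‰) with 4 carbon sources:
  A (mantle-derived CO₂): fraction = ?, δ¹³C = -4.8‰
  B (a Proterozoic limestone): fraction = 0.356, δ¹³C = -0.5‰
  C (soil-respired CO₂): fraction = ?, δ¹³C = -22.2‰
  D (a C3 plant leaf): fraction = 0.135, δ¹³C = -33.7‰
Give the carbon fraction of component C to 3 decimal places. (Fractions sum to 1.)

0.364

Let f_C and f_A be the unknown fractions; fractions sum to 1 so f_C + f_A = 0.509.
Mass balance: Σ fᵢ·δᵢ = δ_bulk ⇒ f_C·(-22.2) + f_A·(-4.8) = -13.5 − (-4.728) = -8.772
Substitute f_A = 0.509 − f_C:
f_C·(-22.2 − -4.8) = -8.772 − 0.509×(-4.8) = -6.329
f_C = -6.329 / -17.4 = 0.3638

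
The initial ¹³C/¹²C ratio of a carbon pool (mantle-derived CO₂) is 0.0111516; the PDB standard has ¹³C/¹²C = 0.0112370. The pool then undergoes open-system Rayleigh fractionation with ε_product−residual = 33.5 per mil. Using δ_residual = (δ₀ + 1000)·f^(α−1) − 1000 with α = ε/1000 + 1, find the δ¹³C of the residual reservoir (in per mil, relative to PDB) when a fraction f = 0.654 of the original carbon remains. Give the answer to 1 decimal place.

-21.6 per mil

δ₀ = (0.0111516/0.0112370 − 1)×1000 = (0.992400 − 1)×1000 = -7.600 per mil
α − 1 = ε/1000 = 0.0335
f^(α−1) = 0.654^(0.0335) = 0.985875
δ_res = (-7.600 + 1000) × 0.985875 − 1000 = 978.382 − 1000 = -21.62 per mil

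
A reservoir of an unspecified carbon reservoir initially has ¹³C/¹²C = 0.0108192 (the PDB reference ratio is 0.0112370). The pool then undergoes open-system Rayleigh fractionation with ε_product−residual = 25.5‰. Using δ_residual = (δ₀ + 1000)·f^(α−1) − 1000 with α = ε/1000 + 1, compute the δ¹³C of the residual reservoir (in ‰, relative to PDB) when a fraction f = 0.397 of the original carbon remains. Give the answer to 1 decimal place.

δ₀ = (0.0108192/0.0112370 − 1)×1000 = (0.962819 − 1)×1000 = -37.181‰
α − 1 = ε/1000 = 0.0255
f^(α−1) = 0.397^(0.0255) = 0.976718
δ_res = (-37.181 + 1000) × 0.976718 − 1000 = 940.403 − 1000 = -59.60‰

-59.6‰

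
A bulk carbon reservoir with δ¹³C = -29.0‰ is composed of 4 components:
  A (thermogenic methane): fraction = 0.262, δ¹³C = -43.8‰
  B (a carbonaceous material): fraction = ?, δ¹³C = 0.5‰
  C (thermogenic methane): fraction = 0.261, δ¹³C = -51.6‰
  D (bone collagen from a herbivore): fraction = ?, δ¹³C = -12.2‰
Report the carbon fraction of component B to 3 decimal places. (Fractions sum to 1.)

Let f_B and f_D be the unknown fractions; fractions sum to 1 so f_B + f_D = 0.477.
Mass balance: Σ fᵢ·δᵢ = δ_bulk ⇒ f_B·(0.5) + f_D·(-12.2) = -29.0 − (-24.943) = -4.057
Substitute f_D = 0.477 − f_B:
f_B·(0.5 − -12.2) = -4.057 − 0.477×(-12.2) = 1.763
f_B = 1.763 / 12.7 = 0.1388

0.139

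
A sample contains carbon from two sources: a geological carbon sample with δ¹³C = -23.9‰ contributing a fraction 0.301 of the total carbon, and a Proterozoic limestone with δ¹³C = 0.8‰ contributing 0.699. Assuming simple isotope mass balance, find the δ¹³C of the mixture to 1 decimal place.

-6.6‰

δ_mix = f_A·δ_A + f_B·δ_B
δ_mix = 0.301 × (-23.9) + 0.699 × (0.8)
δ_mix = -7.19 + 0.56 = -6.63‰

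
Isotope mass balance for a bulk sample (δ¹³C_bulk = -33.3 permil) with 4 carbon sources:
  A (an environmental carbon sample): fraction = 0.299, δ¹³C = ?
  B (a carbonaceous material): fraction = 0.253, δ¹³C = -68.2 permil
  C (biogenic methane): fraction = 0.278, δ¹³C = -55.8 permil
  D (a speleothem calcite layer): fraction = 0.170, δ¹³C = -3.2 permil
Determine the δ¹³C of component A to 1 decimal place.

0.0 permil

Isotope mass balance: δ_bulk = Σ fᵢ·δᵢ.
-33.3 = 0.299×δ_A + 0.253×(-68.2) + 0.278×(-55.8) + 0.170×(-3.2)
0.299·δ_A = -33.3 − (-33.311) = 0.011
δ_A = 0.011 / 0.299 = 0.04 permil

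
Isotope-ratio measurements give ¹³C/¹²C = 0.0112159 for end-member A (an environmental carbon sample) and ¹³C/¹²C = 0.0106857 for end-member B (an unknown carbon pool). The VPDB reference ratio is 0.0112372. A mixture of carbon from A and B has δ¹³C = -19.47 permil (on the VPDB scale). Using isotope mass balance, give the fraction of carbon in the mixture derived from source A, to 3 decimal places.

0.628

δ_A = (0.0112159/0.0112372 − 1)×1000 = (0.998105 − 1)×1000 = -1.895 permil
δ_B = (0.0106857/0.0112372 − 1)×1000 = (0.950922 − 1)×1000 = -49.078 permil
f_A = (δ_mix − δ_B)/(δ_A − δ_B) = (-19.47 − (-49.078))/(-1.895 − (-49.078))
f_A = 29.608 / 47.183 = 0.6275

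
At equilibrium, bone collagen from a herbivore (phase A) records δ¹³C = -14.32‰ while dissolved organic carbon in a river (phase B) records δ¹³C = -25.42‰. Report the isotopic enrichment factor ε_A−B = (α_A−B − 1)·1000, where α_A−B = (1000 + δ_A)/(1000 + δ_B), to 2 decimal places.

α_A−B = (1000 + -14.32) / (1000 + -25.42) = 985.68 / 974.58 = 1.011390
ε_A−B = (1.011390 − 1) × 1000 = 11.390‰
(The approximation ε ≈ δ_A − δ_B would give 11.10‰.)

11.39‰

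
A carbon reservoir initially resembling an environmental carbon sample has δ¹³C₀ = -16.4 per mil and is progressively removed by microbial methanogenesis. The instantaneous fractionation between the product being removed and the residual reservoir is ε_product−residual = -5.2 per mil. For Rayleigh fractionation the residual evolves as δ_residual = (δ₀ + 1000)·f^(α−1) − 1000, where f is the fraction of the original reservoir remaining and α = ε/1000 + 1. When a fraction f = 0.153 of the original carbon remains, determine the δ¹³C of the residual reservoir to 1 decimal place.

Rayleigh residual: δ_res = (δ₀ + 1000)·f^(α−1) − 1000
α = ε/1000 + 1 = 0.99480, so α − 1 = -0.00520
f^(α−1) = 0.153^(-0.00520) = 1.009810
δ_res = (-16.4 + 1000) × 1.009810 − 1000 = 993.249 − 1000 = -6.75 per mil

-6.8 per mil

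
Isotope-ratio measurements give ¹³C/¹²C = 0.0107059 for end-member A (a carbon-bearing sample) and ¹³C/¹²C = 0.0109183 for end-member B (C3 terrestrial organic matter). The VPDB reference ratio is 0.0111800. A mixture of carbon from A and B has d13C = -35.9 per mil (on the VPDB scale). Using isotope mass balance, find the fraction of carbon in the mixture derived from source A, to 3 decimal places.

0.658

δ_A = (0.0107059/0.0111800 − 1)×1000 = (0.957594 − 1)×1000 = -42.406 per mil
δ_B = (0.0109183/0.0111800 − 1)×1000 = (0.976592 − 1)×1000 = -23.408 per mil
f_A = (δ_mix − δ_B)/(δ_A − δ_B) = (-35.9 − (-23.408))/(-42.406 − (-23.408))
f_A = -12.492 / -18.998 = 0.6575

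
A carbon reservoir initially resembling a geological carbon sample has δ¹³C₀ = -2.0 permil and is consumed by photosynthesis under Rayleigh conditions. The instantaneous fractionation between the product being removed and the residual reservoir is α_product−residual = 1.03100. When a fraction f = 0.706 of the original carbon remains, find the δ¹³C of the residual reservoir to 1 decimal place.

-12.7 permil

Rayleigh residual: δ_res = (δ₀ + 1000)·f^(α−1) − 1000
α − 1 = 0.03100
f^(α−1) = 0.706^(0.03100) = 0.989266
δ_res = (-2.0 + 1000) × 0.989266 − 1000 = 987.287 − 1000 = -12.71 permil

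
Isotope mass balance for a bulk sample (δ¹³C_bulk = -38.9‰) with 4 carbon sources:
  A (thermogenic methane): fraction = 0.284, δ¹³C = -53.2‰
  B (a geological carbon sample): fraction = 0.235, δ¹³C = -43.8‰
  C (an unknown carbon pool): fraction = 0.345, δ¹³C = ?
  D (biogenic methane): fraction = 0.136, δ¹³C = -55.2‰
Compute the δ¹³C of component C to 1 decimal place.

Isotope mass balance: δ_bulk = Σ fᵢ·δᵢ.
-38.9 = 0.284×(-53.2) + 0.235×(-43.8) + 0.345×δ_C + 0.136×(-55.2)
0.345·δ_C = -38.9 − (-32.909) = -5.991
δ_C = -5.991 / 0.345 = -17.37‰

-17.4‰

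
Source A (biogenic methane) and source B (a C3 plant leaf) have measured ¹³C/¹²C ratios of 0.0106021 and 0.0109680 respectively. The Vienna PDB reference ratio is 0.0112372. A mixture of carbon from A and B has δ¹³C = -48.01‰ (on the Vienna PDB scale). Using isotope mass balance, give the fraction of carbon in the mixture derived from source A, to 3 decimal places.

0.739

δ_A = (0.0106021/0.0112372 − 1)×1000 = (0.943482 − 1)×1000 = -56.518‰
δ_B = (0.0109680/0.0112372 − 1)×1000 = (0.976044 − 1)×1000 = -23.956‰
f_A = (δ_mix − δ_B)/(δ_A − δ_B) = (-48.01 − (-23.956))/(-56.518 − (-23.956))
f_A = -24.054 / -32.561 = 0.7387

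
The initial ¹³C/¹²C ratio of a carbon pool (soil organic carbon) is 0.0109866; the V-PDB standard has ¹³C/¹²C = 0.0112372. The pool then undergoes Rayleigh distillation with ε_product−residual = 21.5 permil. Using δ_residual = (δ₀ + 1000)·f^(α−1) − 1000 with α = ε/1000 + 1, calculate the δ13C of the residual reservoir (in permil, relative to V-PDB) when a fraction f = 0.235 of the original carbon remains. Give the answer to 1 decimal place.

δ₀ = (0.0109866/0.0112372 − 1)×1000 = (0.977699 − 1)×1000 = -22.301 permil
α − 1 = ε/1000 = 0.0215
f^(α−1) = 0.235^(0.0215) = 0.969344
δ_res = (-22.301 + 1000) × 0.969344 − 1000 = 947.727 − 1000 = -52.27 permil

-52.3 permil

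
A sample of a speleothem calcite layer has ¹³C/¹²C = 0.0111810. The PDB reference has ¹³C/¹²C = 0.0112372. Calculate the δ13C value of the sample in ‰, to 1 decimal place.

δ13C = (R_sample / R_standard − 1) × 1000
R_sample / R_standard = 0.0111810 / 0.0112372 = 0.994999
δ13C = (0.994999 − 1) × 1000 = -5.00‰

-5.0‰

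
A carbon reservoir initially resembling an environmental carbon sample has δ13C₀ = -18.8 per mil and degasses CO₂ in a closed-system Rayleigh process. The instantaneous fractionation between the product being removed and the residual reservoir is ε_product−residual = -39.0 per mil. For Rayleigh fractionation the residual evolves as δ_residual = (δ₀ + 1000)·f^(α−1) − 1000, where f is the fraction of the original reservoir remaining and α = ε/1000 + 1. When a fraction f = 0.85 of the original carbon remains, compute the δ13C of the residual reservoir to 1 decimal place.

-12.6 per mil

Rayleigh residual: δ_res = (δ₀ + 1000)·f^(α−1) − 1000
α = ε/1000 + 1 = 0.96100, so α − 1 = -0.03900
f^(α−1) = 0.85^(-0.03900) = 1.006358
δ_res = (-18.8 + 1000) × 1.006358 − 1000 = 987.439 − 1000 = -12.56 per mil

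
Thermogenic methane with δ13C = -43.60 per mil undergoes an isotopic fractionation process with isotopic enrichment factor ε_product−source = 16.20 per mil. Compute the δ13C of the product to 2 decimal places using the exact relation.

-28.11 per mil

Exactly, δ_product = (δ_source + 1000)·(ε/1000 + 1) − 1000.
δ_product = (-43.60 + 1000) × (16.20/1000 + 1) − 1000
δ_product = -28.106 per mil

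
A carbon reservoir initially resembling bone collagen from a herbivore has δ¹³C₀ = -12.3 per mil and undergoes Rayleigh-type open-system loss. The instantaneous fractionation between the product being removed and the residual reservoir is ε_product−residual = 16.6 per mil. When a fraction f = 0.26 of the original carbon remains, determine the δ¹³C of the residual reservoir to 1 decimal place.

-34.1 per mil

Rayleigh residual: δ_res = (δ₀ + 1000)·f^(α−1) − 1000
α = ε/1000 + 1 = 1.01660, so α − 1 = 0.01660
f^(α−1) = 0.26^(0.01660) = 0.977887
δ_res = (-12.3 + 1000) × 0.977887 − 1000 = 965.859 − 1000 = -34.14 per mil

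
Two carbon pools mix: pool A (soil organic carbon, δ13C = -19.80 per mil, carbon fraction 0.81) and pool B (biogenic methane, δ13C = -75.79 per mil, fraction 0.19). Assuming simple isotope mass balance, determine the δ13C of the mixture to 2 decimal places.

δ_mix = f_A·δ_A + f_B·δ_B
δ_mix = 0.81 × (-19.80) + 0.19 × (-75.79)
δ_mix = -16.038 + -14.400 = -30.438 per mil

-30.44 per mil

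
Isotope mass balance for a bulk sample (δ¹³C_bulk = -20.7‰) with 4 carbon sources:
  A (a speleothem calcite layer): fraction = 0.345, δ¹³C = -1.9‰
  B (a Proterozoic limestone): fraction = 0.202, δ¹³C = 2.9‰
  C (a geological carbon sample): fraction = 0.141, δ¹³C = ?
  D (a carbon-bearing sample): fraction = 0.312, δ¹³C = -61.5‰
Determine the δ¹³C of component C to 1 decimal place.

Isotope mass balance: δ_bulk = Σ fᵢ·δᵢ.
-20.7 = 0.345×(-1.9) + 0.202×(2.9) + 0.141×δ_C + 0.312×(-61.5)
0.141·δ_C = -20.7 − (-19.258) = -1.442
δ_C = -1.442 / 0.141 = -10.23‰

-10.2‰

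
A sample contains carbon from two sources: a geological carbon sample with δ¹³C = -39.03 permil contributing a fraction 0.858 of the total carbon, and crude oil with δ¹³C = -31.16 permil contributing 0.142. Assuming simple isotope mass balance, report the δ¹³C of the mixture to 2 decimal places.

-37.91 permil

δ_mix = f_A·δ_A + f_B·δ_B
δ_mix = 0.858 × (-39.03) + 0.142 × (-31.16)
δ_mix = -33.488 + -4.425 = -37.912 permil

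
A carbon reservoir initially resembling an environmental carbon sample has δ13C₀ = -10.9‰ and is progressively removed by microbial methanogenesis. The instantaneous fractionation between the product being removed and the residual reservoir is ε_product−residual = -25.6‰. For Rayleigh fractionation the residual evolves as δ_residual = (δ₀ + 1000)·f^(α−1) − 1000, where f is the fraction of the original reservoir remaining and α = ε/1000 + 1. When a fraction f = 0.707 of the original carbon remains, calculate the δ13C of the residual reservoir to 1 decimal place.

-2.1‰

Rayleigh residual: δ_res = (δ₀ + 1000)·f^(α−1) − 1000
α = ε/1000 + 1 = 0.97440, so α − 1 = -0.02560
f^(α−1) = 0.707^(-0.02560) = 1.008916
δ_res = (-10.9 + 1000) × 1.008916 − 1000 = 997.918 − 1000 = -2.08‰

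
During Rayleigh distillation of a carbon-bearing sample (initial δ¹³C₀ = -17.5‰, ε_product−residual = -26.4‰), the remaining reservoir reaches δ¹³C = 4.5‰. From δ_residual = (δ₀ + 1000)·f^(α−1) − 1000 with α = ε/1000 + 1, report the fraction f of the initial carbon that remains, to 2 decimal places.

α − 1 = ε/1000 = -0.0264
(δ_res + 1000)/(δ₀ + 1000) = (4.5 + 1000)/(-17.5 + 1000) = 1004.5/982.5 = 1.022392
f = 1.022392^(1/-0.0264) = exp(ln(1.022392)/-0.0264) = exp(0.02214/-0.0264)
f = exp(-0.8388) = 0.4322

0.43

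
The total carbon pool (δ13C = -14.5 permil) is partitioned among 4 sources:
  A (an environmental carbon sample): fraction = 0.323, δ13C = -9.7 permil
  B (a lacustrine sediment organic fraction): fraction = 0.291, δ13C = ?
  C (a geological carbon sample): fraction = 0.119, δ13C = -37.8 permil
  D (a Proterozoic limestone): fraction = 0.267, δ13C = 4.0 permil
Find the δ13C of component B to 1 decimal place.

-27.3 permil

Isotope mass balance: δ_bulk = Σ fᵢ·δᵢ.
-14.5 = 0.323×(-9.7) + 0.291×δ_B + 0.119×(-37.8) + 0.267×(4.0)
0.291·δ_B = -14.5 − (-6.563) = -7.937
δ_B = -7.937 / 0.291 = -27.27 permil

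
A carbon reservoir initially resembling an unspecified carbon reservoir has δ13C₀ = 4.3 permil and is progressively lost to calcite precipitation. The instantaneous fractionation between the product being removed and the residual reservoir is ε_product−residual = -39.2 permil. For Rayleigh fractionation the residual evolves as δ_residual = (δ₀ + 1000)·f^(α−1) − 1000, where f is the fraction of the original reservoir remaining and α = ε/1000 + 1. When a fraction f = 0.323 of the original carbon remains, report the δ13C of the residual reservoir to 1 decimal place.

49.8 permil

Rayleigh residual: δ_res = (δ₀ + 1000)·f^(α−1) − 1000
α = ε/1000 + 1 = 0.96080, so α − 1 = -0.03920
f^(α−1) = 0.323^(-0.03920) = 1.045296
δ_res = (4.3 + 1000) × 1.045296 − 1000 = 1049.791 − 1000 = 49.79 permil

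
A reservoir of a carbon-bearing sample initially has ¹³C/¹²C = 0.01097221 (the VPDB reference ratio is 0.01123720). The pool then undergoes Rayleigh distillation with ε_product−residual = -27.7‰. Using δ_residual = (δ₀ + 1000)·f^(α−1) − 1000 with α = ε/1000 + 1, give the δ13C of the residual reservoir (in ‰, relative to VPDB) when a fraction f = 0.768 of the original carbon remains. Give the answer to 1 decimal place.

-16.4‰

δ₀ = (0.01097221/0.01123720 − 1)×1000 = (0.976419 − 1)×1000 = -23.581‰
α − 1 = ε/1000 = -0.0277
f^(α−1) = 0.768^(-0.0277) = 1.007339
δ_res = (-23.581 + 1000) × 1.007339 − 1000 = 983.584 − 1000 = -16.42‰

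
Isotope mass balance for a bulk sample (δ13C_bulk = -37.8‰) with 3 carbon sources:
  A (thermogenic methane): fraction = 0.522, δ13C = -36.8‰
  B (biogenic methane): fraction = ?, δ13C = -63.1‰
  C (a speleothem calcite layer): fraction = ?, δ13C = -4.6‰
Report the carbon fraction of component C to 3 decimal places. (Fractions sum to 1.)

Let f_C and f_B be the unknown fractions; fractions sum to 1 so f_C + f_B = 0.478.
Mass balance: Σ fᵢ·δᵢ = δ_bulk ⇒ f_C·(-4.6) + f_B·(-63.1) = -37.8 − (-19.210) = -18.590
Substitute f_B = 0.478 − f_C:
f_C·(-4.6 − -63.1) = -18.590 − 0.478×(-63.1) = 11.571
f_C = 11.571 / 58.5 = 0.1978

0.198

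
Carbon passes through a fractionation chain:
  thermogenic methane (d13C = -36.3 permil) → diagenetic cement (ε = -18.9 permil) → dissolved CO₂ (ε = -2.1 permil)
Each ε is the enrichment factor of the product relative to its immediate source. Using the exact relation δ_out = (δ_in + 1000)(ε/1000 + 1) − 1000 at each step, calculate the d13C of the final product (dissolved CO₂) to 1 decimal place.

step 1: δ = (-36.30 + 1000)·(-18.9/1000 + 1) − 1000 = -54.51 permil
step 2: δ = (-54.51 + 1000)·(-2.1/1000 + 1) − 1000 = -56.50 permil

-56.5 permil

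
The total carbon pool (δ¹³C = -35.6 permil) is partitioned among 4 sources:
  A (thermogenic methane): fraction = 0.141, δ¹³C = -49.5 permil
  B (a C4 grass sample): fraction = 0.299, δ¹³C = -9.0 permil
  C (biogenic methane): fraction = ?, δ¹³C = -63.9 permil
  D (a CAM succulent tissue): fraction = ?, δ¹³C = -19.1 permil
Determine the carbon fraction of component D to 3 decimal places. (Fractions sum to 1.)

Let f_D and f_C be the unknown fractions; fractions sum to 1 so f_D + f_C = 0.560.
Mass balance: Σ fᵢ·δᵢ = δ_bulk ⇒ f_D·(-19.1) + f_C·(-63.9) = -35.6 − (-9.670) = -25.930
Substitute f_C = 0.560 − f_D:
f_D·(-19.1 − -63.9) = -25.930 − 0.560×(-63.9) = 9.855
f_D = 9.855 / 44.8 = 0.2200

0.220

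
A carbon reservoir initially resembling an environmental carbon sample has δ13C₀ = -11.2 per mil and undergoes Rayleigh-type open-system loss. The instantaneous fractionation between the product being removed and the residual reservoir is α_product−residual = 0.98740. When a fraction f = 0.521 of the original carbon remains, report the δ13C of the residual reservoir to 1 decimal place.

Rayleigh residual: δ_res = (δ₀ + 1000)·f^(α−1) − 1000
α − 1 = -0.01260
f^(α−1) = 0.521^(-0.01260) = 1.008249
δ_res = (-11.2 + 1000) × 1.008249 − 1000 = 996.957 − 1000 = -3.04 per mil

-3.0 per mil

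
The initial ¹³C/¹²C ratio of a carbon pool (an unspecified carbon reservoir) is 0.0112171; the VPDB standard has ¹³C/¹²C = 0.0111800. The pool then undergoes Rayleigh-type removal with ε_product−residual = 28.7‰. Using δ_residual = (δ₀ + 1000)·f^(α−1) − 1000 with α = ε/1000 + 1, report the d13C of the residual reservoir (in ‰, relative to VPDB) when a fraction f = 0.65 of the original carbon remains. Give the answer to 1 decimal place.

-9.0‰

δ₀ = (0.0112171/0.0111800 − 1)×1000 = (1.003318 − 1)×1000 = 3.318‰
α − 1 = ε/1000 = 0.0287
f^(α−1) = 0.65^(0.0287) = 0.987713
δ_res = (3.318 + 1000) × 0.987713 − 1000 = 990.990 − 1000 = -9.01‰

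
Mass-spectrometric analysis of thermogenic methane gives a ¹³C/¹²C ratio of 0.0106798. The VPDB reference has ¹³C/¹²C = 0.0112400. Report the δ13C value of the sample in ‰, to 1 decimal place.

δ13C = (R_sample / R_standard − 1) × 1000
R_sample / R_standard = 0.0106798 / 0.0112400 = 0.950160
δ13C = (0.950160 − 1) × 1000 = -49.84‰

-49.8‰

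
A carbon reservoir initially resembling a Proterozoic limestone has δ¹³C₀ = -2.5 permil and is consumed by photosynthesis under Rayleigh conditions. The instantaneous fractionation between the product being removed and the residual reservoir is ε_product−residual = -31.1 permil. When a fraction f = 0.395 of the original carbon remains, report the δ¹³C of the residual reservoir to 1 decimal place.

Rayleigh residual: δ_res = (δ₀ + 1000)·f^(α−1) − 1000
α = ε/1000 + 1 = 0.96890, so α − 1 = -0.03110
f^(α−1) = 0.395^(-0.03110) = 1.029309
δ_res = (-2.5 + 1000) × 1.029309 − 1000 = 1026.736 − 1000 = 26.74 permil

26.7 permil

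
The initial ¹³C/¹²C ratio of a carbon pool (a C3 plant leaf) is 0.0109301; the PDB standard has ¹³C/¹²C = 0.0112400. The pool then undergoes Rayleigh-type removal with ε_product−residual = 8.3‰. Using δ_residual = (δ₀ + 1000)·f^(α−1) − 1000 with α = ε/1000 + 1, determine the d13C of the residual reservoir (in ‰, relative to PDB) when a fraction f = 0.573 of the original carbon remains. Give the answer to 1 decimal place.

δ₀ = (0.0109301/0.0112400 − 1)×1000 = (0.972429 − 1)×1000 = -27.571‰
α − 1 = ε/1000 = 0.0083
f^(α−1) = 0.573^(0.0083) = 0.995389
δ_res = (-27.571 + 1000) × 0.995389 − 1000 = 967.945 − 1000 = -32.06‰

-32.1‰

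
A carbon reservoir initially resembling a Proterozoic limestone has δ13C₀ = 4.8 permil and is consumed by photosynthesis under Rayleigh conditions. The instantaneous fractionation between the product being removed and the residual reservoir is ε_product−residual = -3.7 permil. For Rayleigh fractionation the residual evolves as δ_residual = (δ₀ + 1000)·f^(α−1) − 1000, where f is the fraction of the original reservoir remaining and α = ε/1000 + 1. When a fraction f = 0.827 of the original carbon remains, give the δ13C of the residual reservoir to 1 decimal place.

5.5 permil

Rayleigh residual: δ_res = (δ₀ + 1000)·f^(α−1) − 1000
α = ε/1000 + 1 = 0.99630, so α − 1 = -0.00370
f^(α−1) = 0.827^(-0.00370) = 1.000703
δ_res = (4.8 + 1000) × 1.000703 − 1000 = 1005.506 − 1000 = 5.51 permil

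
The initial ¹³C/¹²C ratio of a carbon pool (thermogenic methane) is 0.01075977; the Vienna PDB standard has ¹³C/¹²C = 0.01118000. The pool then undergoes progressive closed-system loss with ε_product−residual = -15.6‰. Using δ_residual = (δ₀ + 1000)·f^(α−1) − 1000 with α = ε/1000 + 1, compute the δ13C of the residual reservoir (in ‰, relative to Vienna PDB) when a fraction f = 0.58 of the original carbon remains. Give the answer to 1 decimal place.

δ₀ = (0.01075977/0.01118000 − 1)×1000 = (0.962412 − 1)×1000 = -37.588‰
α − 1 = ε/1000 = -0.0156
f^(α−1) = 0.58^(-0.0156) = 1.008534
δ_res = (-37.588 + 1000) × 1.008534 − 1000 = 970.626 − 1000 = -29.37‰

-29.4‰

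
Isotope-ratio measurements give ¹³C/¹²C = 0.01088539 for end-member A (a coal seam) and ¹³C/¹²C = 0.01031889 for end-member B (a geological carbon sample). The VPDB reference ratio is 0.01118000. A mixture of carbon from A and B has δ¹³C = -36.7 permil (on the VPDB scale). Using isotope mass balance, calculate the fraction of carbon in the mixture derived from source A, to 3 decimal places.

0.796

δ_A = (0.01088539/0.01118000 − 1)×1000 = (0.973648 − 1)×1000 = -26.352 permil
δ_B = (0.01031889/0.01118000 − 1)×1000 = (0.922978 − 1)×1000 = -77.022 permil
f_A = (δ_mix − δ_B)/(δ_A − δ_B) = (-36.7 − (-77.022))/(-26.352 − (-77.022))
f_A = 40.322 / 50.671 = 0.7958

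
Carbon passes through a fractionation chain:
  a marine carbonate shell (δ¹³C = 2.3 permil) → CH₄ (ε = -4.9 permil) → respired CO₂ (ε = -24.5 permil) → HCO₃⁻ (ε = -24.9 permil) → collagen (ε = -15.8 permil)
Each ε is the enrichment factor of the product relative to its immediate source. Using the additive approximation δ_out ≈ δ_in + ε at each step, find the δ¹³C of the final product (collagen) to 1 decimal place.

step 1: δ ≈ 2.3 + (-4.9) = -2.6 permil
step 2: δ ≈ -2.6 + (-24.5) = -27.1 permil
step 3: δ ≈ -27.1 + (-24.9) = -52.0 permil
step 4: δ ≈ -52.0 + (-15.8) = -67.8 permil

-67.8 permil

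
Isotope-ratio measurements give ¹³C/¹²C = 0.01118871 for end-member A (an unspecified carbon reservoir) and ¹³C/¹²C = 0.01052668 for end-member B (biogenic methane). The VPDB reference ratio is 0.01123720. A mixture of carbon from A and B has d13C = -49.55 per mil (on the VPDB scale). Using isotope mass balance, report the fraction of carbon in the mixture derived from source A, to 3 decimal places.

δ_A = (0.01118871/0.01123720 − 1)×1000 = (0.995685 − 1)×1000 = -4.315 per mil
δ_B = (0.01052668/0.01123720 − 1)×1000 = (0.936771 − 1)×1000 = -63.229 per mil
f_A = (δ_mix − δ_B)/(δ_A − δ_B) = (-49.55 − (-63.229))/(-4.315 − (-63.229))
f_A = 13.679 / 58.914 = 0.2322

0.232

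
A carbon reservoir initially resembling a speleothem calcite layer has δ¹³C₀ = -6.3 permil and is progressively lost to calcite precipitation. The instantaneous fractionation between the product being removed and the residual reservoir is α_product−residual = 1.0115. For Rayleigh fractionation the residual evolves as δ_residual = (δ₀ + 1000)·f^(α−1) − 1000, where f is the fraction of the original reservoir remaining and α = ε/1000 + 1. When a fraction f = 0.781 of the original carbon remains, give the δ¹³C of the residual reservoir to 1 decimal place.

Rayleigh residual: δ_res = (δ₀ + 1000)·f^(α−1) − 1000
α − 1 = 0.01150
f^(α−1) = 0.781^(0.01150) = 0.997161
δ_res = (-6.3 + 1000) × 0.997161 − 1000 = 990.879 − 1000 = -9.12 permil

-9.1 permil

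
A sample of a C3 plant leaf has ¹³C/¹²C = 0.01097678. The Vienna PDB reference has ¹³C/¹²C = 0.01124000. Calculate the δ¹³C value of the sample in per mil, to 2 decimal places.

-23.42 per mil

δ¹³C = (R_sample / R_standard − 1) × 1000
R_sample / R_standard = 0.01097678 / 0.01124000 = 0.976582
δ¹³C = (0.976582 − 1) × 1000 = -23.418 per mil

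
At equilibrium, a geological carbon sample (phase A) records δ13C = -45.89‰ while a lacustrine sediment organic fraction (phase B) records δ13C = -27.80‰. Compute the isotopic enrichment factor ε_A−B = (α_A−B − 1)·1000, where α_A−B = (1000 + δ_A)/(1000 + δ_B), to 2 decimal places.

-18.61‰

α_A−B = (1000 + -45.89) / (1000 + -27.80) = 954.11 / 972.20 = 0.981393
ε_A−B = (0.981393 − 1) × 1000 = -18.607‰
(The approximation ε ≈ δ_A − δ_B would give -18.09‰.)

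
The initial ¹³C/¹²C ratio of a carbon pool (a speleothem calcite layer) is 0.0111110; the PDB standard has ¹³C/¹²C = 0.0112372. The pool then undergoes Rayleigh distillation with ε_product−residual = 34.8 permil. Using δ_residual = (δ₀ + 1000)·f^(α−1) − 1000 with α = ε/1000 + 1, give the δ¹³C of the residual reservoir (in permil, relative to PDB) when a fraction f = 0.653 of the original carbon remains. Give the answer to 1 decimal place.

δ₀ = (0.0111110/0.0112372 − 1)×1000 = (0.988769 − 1)×1000 = -11.231 permil
α − 1 = ε/1000 = 0.0348
f^(α−1) = 0.653^(0.0348) = 0.985278
δ_res = (-11.231 + 1000) × 0.985278 − 1000 = 974.213 − 1000 = -25.79 permil

-25.8 permil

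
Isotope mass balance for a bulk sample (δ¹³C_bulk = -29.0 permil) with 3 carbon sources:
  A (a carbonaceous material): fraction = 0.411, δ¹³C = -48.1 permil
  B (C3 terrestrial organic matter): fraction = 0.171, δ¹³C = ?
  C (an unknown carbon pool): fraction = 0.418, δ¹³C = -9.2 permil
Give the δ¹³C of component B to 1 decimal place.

-31.5 permil

Isotope mass balance: δ_bulk = Σ fᵢ·δᵢ.
-29.0 = 0.411×(-48.1) + 0.171×δ_B + 0.418×(-9.2)
0.171·δ_B = -29.0 − (-23.615) = -5.385
δ_B = -5.385 / 0.171 = -31.49 permil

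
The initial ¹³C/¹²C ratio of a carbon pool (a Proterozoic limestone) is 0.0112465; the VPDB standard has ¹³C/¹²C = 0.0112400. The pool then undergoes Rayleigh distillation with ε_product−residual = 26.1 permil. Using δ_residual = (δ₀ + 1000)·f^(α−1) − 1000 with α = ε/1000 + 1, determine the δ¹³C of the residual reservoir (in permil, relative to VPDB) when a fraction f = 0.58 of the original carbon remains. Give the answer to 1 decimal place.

-13.5 permil

δ₀ = (0.0112465/0.0112400 − 1)×1000 = (1.000578 − 1)×1000 = 0.578 permil
α − 1 = ε/1000 = 0.0261
f^(α−1) = 0.58^(0.0261) = 0.985883
δ_res = (0.578 + 1000) × 0.985883 − 1000 = 986.453 − 1000 = -13.55 permil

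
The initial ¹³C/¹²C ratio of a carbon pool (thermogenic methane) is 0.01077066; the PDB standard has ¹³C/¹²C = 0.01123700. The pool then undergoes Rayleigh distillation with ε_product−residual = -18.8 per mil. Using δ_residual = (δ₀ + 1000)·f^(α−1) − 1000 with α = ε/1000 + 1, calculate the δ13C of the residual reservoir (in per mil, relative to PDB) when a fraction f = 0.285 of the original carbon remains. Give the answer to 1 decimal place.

δ₀ = (0.01077066/0.01123700 − 1)×1000 = (0.958500 − 1)×1000 = -41.500 per mil
α − 1 = ε/1000 = -0.0188
f^(α−1) = 0.285^(-0.0188) = 1.023880
δ_res = (-41.500 + 1000) × 1.023880 − 1000 = 981.388 − 1000 = -18.61 per mil

-18.6 per mil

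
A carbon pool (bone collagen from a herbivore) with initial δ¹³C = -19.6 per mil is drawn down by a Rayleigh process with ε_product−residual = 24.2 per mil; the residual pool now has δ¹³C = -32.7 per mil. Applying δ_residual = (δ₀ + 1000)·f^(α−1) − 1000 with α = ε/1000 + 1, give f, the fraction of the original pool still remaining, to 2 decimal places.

0.57

α − 1 = ε/1000 = 0.0242
(δ_res + 1000)/(δ₀ + 1000) = (-32.7 + 1000)/(-19.6 + 1000) = 967.3/980.4 = 0.986638
f = 0.986638^(1/0.0242) = exp(ln(0.986638)/0.0242) = exp(-0.01345/0.0242)
f = exp(-0.5559) = 0.5736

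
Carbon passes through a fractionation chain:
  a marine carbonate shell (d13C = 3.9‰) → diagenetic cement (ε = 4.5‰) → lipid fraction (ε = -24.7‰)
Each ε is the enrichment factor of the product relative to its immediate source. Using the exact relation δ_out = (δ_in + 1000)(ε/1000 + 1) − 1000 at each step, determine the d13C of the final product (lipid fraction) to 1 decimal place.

step 1: δ = (3.90 + 1000)·(4.5/1000 + 1) − 1000 = 8.42‰
step 2: δ = (8.42 + 1000)·(-24.7/1000 + 1) − 1000 = -16.49‰

-16.5‰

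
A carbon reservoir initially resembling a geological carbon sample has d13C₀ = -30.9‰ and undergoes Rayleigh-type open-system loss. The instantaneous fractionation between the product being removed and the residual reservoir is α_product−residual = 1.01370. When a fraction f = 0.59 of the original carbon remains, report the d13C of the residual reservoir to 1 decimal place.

-37.9‰

Rayleigh residual: δ_res = (δ₀ + 1000)·f^(α−1) − 1000
α − 1 = 0.01370
f^(α−1) = 0.59^(0.01370) = 0.992797
δ_res = (-30.9 + 1000) × 0.992797 − 1000 = 962.120 − 1000 = -37.88‰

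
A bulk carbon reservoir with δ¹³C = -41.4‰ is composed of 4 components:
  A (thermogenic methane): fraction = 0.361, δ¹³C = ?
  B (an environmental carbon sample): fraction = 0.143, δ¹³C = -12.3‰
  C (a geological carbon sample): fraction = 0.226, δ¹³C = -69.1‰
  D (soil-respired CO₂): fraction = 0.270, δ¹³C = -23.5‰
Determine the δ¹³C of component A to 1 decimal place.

Isotope mass balance: δ_bulk = Σ fᵢ·δᵢ.
-41.4 = 0.361×δ_A + 0.143×(-12.3) + 0.226×(-69.1) + 0.270×(-23.5)
0.361·δ_A = -41.4 − (-23.721) = -17.679
δ_A = -17.679 / 0.361 = -48.97‰

-49.0‰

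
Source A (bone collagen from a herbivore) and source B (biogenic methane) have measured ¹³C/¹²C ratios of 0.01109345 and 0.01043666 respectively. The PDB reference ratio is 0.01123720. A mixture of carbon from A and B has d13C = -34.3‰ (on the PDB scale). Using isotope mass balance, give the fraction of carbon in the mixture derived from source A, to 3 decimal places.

0.632

δ_A = (0.01109345/0.01123720 − 1)×1000 = (0.987208 − 1)×1000 = -12.792‰
δ_B = (0.01043666/0.01123720 − 1)×1000 = (0.928760 − 1)×1000 = -71.240‰
f_A = (δ_mix − δ_B)/(δ_A − δ_B) = (-34.3 − (-71.240))/(-12.792 − (-71.240))
f_A = 36.940 / 58.448 = 0.6320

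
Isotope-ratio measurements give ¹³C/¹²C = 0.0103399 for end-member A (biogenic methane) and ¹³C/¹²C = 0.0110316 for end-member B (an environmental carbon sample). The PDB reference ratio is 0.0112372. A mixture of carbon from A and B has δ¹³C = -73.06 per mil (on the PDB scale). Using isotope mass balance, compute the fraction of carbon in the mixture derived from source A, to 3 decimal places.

0.890

δ_A = (0.0103399/0.0112372 − 1)×1000 = (0.920149 − 1)×1000 = -79.851 per mil
δ_B = (0.0110316/0.0112372 − 1)×1000 = (0.981704 − 1)×1000 = -18.296 per mil
f_A = (δ_mix − δ_B)/(δ_A − δ_B) = (-73.06 − (-18.296))/(-79.851 − (-18.296))
f_A = -54.764 / -61.554 = 0.8897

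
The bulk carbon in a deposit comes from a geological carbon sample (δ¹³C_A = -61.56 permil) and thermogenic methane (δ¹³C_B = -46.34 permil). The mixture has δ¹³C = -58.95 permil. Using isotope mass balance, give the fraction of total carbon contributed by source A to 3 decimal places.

0.829

δ_mix = f_A·δ_A + (1 − f_A)·δ_B  ⇒  f_A = (δ_mix − δ_B)/(δ_A − δ_B)
f_A = (-58.95 − (-46.34)) / (-61.56 − (-46.34))
f_A = -12.61 / -15.22 = 0.8285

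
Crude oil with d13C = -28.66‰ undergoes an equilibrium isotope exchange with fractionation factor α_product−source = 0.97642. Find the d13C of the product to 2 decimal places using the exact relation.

-51.56‰

δ_product = (δ_source + 1000)·α − 1000
δ_product = (-28.66 + 1000) × 0.97642 − 1000
δ_product = 948.436 − 1000 = -51.564‰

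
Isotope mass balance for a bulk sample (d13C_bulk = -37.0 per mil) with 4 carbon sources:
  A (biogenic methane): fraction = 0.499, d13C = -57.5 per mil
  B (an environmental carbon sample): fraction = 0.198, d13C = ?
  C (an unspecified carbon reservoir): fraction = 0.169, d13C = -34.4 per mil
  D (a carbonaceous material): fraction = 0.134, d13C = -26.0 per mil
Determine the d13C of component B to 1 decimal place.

5.0 per mil

Isotope mass balance: δ_bulk = Σ fᵢ·δᵢ.
-37.0 = 0.499×(-57.5) + 0.198×δ_B + 0.169×(-34.4) + 0.134×(-26.0)
0.198·δ_B = -37.0 − (-37.990) = 0.990
δ_B = 0.990 / 0.198 = 5.00 per mil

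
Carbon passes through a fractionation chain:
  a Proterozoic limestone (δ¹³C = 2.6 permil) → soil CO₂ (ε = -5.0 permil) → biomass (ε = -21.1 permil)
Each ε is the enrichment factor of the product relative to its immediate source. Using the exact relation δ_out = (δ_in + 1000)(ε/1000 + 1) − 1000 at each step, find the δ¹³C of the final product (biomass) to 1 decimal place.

step 1: δ = (2.60 + 1000)·(-5.0/1000 + 1) − 1000 = -2.41 permil
step 2: δ = (-2.41 + 1000)·(-21.1/1000 + 1) − 1000 = -23.46 permil

-23.5 permil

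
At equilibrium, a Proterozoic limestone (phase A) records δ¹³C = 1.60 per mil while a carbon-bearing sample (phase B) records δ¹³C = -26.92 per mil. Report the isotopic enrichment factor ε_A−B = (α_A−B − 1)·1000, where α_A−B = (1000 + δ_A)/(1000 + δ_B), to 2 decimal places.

29.31 per mil

α_A−B = (1000 + 1.60) / (1000 + -26.92) = 1001.60 / 973.08 = 1.029309
ε_A−B = (1.029309 − 1) × 1000 = 29.309 per mil
(The approximation ε ≈ δ_A − δ_B would give 28.52 per mil.)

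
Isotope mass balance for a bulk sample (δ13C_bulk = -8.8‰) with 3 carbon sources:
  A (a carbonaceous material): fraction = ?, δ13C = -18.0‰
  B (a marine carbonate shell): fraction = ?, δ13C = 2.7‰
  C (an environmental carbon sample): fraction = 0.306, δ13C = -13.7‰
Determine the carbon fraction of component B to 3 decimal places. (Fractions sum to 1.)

Let f_B and f_A be the unknown fractions; fractions sum to 1 so f_B + f_A = 0.694.
Mass balance: Σ fᵢ·δᵢ = δ_bulk ⇒ f_B·(2.7) + f_A·(-18.0) = -8.8 − (-4.192) = -4.608
Substitute f_A = 0.694 − f_B:
f_B·(2.7 − -18.0) = -4.608 − 0.694×(-18.0) = 7.884
f_B = 7.884 / 20.7 = 0.3809

0.381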